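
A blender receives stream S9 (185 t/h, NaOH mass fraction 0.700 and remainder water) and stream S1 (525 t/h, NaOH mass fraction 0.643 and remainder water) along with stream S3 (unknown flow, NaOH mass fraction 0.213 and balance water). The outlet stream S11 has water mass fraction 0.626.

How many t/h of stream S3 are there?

1252 t/h

Let S3 be the unknown flow. Total out = 710 + S3.
water balance: 242.92 + 0.787·S3 = 0.626·(710 + S3)
(0.787 − 0.626)·S3 = 0.626×710 − 242.92 = 201.53
S3 = 201.53 / 0.161 = 1251.8 t/h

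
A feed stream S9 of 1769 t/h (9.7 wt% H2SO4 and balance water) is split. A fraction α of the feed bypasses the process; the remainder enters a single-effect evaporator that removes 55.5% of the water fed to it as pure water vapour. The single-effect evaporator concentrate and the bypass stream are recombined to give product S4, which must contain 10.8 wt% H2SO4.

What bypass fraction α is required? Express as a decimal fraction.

All 1769×0.097 = 171.59 t/h of H2SO4 reaches S4, so S4 = 171.59/0.108 = 1588.8 t/h and vapour = 180.18 t/h.
The evaporator receives (1−α)·1769 of feed at 0.903 water and removes 0.555 of that water:
0.555×0.903×(1−α)×1769 = 180.18
(1−α) = 180.18/886.56 = 0.2032;  α = 0.7968.

0.797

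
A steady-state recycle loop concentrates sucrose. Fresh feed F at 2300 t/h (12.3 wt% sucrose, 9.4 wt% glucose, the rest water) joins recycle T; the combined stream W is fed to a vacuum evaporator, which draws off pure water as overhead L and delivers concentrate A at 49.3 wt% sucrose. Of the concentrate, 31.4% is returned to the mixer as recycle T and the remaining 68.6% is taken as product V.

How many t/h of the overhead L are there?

1726 t/h

Overall sucrose balance (none leaves overhead): sucrose in fresh feed = sucrose in product, i.e. 2300×0.123 = (1−0.314)·A·0.493.
A = 282.9/(0.493×0.686) = 836.49 t/h.
Recycle T = 0.314×836.49 = 262.66 t/h.
Combined feed W = 2300 + 262.66 = 2562.7 t/h.
Overhead L = W − A = 2562.7 − 836.49 = 1726.2 t/h.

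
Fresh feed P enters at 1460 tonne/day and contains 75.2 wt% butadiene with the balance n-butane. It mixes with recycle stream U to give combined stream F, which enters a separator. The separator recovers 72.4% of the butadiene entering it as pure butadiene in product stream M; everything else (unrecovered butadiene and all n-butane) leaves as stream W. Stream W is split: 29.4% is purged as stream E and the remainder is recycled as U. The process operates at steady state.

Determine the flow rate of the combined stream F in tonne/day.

2595 tonne/day

n-butane enters only via P and leaves only via the purge: 1460×0.248 = 0.294×(n-butane in W), and the separator passes all n-butane, so n-butane in F = n-butane in W = 1231.6 tonne/day.
butadiene in F: m_A = 1460×0.752 + (1−0.294)·(1−0.724)·m_A, so m_A = 1097.9/0.8051 = 1363.6 tonne/day.
F = 1363.6 + 1231.6 = 2595.2 tonne/day.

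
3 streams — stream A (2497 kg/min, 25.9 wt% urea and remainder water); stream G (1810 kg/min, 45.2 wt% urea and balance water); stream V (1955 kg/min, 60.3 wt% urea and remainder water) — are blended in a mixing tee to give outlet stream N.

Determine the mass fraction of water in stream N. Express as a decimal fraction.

0.5778

Total flow out = 2497 + 1810 + 1955 = 6262 kg/min.
water in = 2497×0.741 + 1810×0.548 + 1955×0.397 = 3618.3 kg/min.
water mass fraction in N = 3618.3/6262 = 0.5778.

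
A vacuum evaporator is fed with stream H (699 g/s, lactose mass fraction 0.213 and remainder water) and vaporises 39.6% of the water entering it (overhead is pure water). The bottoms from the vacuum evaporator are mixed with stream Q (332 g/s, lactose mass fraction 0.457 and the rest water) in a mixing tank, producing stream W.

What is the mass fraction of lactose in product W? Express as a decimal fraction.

Vapour removed = 0.396×0.787×699 = 217.84 g/s; concentrate = 481.16 g/s.
lactose reaching the mixer = 148.89 (from concentrate) + 332×0.457 = 300.61 g/s.
Product flow = 481.16 + 332 = 813.16 g/s; lactose fraction = 0.370.

0.370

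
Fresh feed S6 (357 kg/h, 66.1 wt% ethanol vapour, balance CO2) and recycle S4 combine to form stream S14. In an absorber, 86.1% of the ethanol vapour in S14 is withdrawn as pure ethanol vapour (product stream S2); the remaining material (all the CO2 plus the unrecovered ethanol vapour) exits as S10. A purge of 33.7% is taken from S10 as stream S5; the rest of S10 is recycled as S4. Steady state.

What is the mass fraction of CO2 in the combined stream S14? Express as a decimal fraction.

0.580

CO2 enters only via S6 and leaves only via the purge: 357×0.339 = 0.337×(CO2 in S10), and the absorber passes all CO2, so CO2 in S14 = CO2 in S10 = 359.12 kg/h.
ethanol vapour in S14: m_A = 357×0.661 + (1−0.337)·(1−0.861)·m_A, so m_A = 235.98/0.9078 = 259.93 kg/h.
S14 = 259.93 + 359.12 = 619.05 kg/h.
CO2 fraction in S14 = 359.12/619.05 = 0.580.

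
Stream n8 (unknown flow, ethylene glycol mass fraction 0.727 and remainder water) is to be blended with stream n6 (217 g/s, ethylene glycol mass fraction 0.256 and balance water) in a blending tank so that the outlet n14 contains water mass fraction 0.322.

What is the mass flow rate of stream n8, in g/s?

1869 g/s

Let n8 be the unknown flow. Total out = 217 + n8.
water balance: 161.45 + 0.273·n8 = 0.322·(217 + n8)
(0.273 − 0.322)·n8 = 0.322×217 − 161.45 = -91.574
n8 = -91.574 / -0.049 = 1868.9 g/s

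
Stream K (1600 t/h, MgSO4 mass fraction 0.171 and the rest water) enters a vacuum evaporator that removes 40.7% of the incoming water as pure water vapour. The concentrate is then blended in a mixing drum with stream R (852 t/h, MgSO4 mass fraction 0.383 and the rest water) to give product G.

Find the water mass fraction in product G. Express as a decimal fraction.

Vapour removed = 0.407×0.829×1600 = 539.84 t/h; concentrate = 1060.2 t/h.
water reaching the mixer = 786.56 (from concentrate) + 852×0.617 = 1312.2 t/h.
Product flow = 1060.2 + 852 = 1912.2 t/h; water fraction = 0.686.

0.686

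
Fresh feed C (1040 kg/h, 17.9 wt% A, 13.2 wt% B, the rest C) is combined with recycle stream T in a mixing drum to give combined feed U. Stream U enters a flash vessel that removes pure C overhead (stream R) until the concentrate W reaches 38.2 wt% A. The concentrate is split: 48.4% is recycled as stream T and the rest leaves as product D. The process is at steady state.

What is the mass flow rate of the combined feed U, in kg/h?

1497 kg/h

Overall A balance (none leaves overhead): A in fresh feed = A in product, i.e. 1040×0.179 = (1−0.484)·W·0.382.
W = 186.16/(0.382×0.516) = 944.44 kg/h.
Recycle T = 0.484×944.44 = 457.11 kg/h.
Combined feed U = 1040 + 457.11 = 1497.1 kg/h.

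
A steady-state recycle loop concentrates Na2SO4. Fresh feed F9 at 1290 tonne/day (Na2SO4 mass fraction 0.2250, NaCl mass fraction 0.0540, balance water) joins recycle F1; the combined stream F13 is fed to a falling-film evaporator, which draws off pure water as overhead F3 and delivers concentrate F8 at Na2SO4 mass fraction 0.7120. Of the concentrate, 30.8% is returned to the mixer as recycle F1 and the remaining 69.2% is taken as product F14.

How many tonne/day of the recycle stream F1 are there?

181.4 tonne/day

Overall Na2SO4 balance (none leaves overhead): Na2SO4 in fresh feed = Na2SO4 in product, i.e. 1290×0.225 = (1−0.308)·F8·0.712.
F8 = 290.25/(0.712×0.692) = 589.1 tonne/day.
Recycle F1 = 0.308×589.1 = 181.44 tonne/day.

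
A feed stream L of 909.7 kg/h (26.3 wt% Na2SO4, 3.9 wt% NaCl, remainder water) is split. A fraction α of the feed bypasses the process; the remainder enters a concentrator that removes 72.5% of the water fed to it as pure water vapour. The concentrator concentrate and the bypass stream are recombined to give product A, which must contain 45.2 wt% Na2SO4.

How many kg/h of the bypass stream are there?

All 909.7×0.263 = 239.25 kg/h of Na2SO4 reaches A, so A = 239.25/0.452 = 529.32 kg/h and vapour = 380.38 kg/h.
The evaporator receives (1−α)·909.7 of feed at 0.698 water and removes 0.725 of that water:
0.725×0.698×(1−α)×909.7 = 380.38
(1−α) = 380.38/460.35 = 0.8263;  α = 0.1737.
Bypass flow = 0.1737×909.7 = 158.03 kg/h.

158 kg/h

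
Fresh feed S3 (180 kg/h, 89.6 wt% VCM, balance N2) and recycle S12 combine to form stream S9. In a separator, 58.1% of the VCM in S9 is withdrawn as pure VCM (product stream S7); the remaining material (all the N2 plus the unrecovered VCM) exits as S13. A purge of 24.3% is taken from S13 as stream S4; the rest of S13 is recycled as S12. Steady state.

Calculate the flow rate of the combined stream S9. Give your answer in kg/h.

313.2 kg/h

N2 enters only via S3 and leaves only via the purge: 180×0.104 = 0.243×(N2 in S13), and the separator passes all N2, so N2 in S9 = N2 in S13 = 77.037 kg/h.
VCM in S9: m_A = 180×0.896 + (1−0.243)·(1−0.581)·m_A, so m_A = 161.28/0.6828 = 236.2 kg/h.
S9 = 236.2 + 77.037 = 313.24 kg/h.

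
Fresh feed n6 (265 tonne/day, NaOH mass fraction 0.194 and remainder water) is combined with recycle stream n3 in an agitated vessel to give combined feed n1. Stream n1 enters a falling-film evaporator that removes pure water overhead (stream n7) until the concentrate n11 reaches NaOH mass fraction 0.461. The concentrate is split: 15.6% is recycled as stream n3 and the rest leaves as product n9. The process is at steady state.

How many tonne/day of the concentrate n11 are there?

Overall NaOH balance (none leaves overhead): NaOH in fresh feed = NaOH in product, i.e. 265×0.194 = (1−0.156)·n11·0.461.
n11 = 51.41/(0.461×0.844) = 132.13 tonne/day.

132.1 tonne/day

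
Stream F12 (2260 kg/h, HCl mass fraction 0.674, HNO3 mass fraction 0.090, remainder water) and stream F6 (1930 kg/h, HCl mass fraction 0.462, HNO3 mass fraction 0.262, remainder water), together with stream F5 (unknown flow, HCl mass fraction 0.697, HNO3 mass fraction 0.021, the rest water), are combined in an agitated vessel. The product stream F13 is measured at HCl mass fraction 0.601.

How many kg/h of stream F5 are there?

Let F5 be the unknown flow. Total out = 4190 + F5.
HCl balance: 2414.9 + 0.697·F5 = 0.601·(4190 + F5)
(0.697 − 0.601)·F5 = 0.601×4190 − 2414.9 = 103.29
F5 = 103.29 / 0.096 = 1075.9 kg/h

1076 kg/h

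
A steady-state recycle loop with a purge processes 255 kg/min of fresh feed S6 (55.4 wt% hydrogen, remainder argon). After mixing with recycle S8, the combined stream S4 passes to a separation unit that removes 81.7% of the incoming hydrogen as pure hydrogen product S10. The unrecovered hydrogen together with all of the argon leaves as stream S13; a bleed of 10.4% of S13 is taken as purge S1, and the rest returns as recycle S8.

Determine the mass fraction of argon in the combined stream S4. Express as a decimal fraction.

0.866

argon enters only via S6 and leaves only via the purge: 255×0.446 = 0.104×(argon in S13), and the separation unit passes all argon, so argon in S4 = argon in S13 = 1093.6 kg/min.
hydrogen in S4: m_A = 255×0.554 + (1−0.104)·(1−0.817)·m_A, so m_A = 141.27/0.8360 = 168.98 kg/min.
S4 = 168.98 + 1093.6 = 1262.5 kg/min.
argon fraction in S4 = 1093.6/1262.5 = 0.866.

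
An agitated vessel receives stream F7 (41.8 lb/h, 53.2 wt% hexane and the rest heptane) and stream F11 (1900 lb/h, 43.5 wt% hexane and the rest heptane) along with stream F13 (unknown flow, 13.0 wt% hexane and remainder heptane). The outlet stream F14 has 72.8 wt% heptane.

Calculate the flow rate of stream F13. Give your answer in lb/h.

2258 lb/h

Let F13 be the unknown flow. Total out = 1941.8 + F13.
heptane balance: 1093.1 + 0.870·F13 = 0.728·(1941.8 + F13)
(0.870 − 0.728)·F13 = 0.728×1941.8 − 1093.1 = 320.57
F13 = 320.57 / 0.142 = 2257.5 lb/h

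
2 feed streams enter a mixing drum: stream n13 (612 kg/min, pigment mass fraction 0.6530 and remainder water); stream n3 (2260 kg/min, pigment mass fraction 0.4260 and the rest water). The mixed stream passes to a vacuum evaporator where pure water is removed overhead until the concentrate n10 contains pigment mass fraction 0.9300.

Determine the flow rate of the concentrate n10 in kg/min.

pigment entering = 612×0.653 + 2260×0.426 = 1362.4 kg/min.
All pigment reports to n10, so n10 = 1362.4/0.930 = 1464.9 kg/min.

1465 kg/min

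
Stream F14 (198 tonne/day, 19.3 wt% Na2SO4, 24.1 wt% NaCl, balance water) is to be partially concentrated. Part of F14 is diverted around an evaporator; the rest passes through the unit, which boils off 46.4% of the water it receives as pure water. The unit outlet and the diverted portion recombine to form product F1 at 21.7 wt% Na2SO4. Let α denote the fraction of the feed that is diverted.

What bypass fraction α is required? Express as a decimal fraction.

0.579

All 198×0.193 = 38.214 tonne/day of Na2SO4 reaches F1, so F1 = 38.214/0.217 = 176.1 tonne/day and vapour = 21.899 tonne/day.
The evaporator receives (1−α)·198 of feed at 0.566 water and removes 0.464 of that water:
0.464×0.566×(1−α)×198 = 21.899
(1−α) = 21.899/52 = 0.4211;  α = 0.5789.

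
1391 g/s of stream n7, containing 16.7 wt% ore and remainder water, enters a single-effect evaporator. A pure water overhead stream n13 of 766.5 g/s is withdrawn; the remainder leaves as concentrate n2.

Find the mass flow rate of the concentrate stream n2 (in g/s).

Concentrate = 1391 − 766.5 = 624.5 g/s.

624.5 g/s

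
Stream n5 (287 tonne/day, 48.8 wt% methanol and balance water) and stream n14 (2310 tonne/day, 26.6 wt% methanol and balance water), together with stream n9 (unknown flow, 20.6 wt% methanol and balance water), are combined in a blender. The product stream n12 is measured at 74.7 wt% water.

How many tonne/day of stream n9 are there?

Let n9 be the unknown flow. Total out = 2597 + n9.
water balance: 1842.5 + 0.794·n9 = 0.747·(2597 + n9)
(0.794 − 0.747)·n9 = 0.747×2597 − 1842.5 = 97.475
n9 = 97.475 / 0.047 = 2073.9 tonne/day

2074 tonne/day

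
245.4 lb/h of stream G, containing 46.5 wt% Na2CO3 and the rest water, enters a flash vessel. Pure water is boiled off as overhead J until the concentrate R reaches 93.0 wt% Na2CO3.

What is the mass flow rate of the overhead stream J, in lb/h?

122.7 lb/h

Na2CO3 is conserved: 245.4×0.465 = 114.11 lb/h all reports to the concentrate.
Concentrate = 114.11/(target fraction) = 122.7 lb/h.
Overhead = 245.4 − 122.7 = 122.7 lb/h.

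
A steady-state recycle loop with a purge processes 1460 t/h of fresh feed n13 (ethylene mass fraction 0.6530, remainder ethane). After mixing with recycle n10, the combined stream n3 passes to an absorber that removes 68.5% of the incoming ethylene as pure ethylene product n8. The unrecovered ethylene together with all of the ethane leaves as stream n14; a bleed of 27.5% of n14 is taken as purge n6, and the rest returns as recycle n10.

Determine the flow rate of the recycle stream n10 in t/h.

1618 t/h

ethane enters only via n13 and leaves only via the purge: 1460×0.347 = 0.275×(ethane in n14), and the absorber passes all ethane, so ethane in n3 = ethane in n14 = 1842.3 t/h.
ethylene in n3: m_A = 1460×0.653 + (1−0.275)·(1−0.685)·m_A, so m_A = 953.38/0.7716 = 1235.5 t/h.
n14 = (1−0.685)×1235.5 + 1842.3 = 2231.5 t/h.
Recycle n10 = (1−0.275)×2231.5 = 1617.8 t/h.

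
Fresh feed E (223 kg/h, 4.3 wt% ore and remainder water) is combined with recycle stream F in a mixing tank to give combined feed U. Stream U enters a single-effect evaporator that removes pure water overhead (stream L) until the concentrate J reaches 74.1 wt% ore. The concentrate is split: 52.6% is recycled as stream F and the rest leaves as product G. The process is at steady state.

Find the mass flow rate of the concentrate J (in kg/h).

Overall ore balance (none leaves overhead): ore in fresh feed = ore in product, i.e. 223×0.043 = (1−0.526)·J·0.741.
J = 9.589/(0.741×0.474) = 27.301 kg/h.

27.3 kg/h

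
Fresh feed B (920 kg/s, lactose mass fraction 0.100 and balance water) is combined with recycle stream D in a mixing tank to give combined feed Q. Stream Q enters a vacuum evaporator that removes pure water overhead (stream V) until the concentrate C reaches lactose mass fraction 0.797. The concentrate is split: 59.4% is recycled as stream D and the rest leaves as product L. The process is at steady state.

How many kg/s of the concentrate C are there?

Overall lactose balance (none leaves overhead): lactose in fresh feed = lactose in product, i.e. 920×0.100 = (1−0.594)·C·0.797.
C = 92/(0.797×0.406) = 284.32 kg/s.

284.3 kg/s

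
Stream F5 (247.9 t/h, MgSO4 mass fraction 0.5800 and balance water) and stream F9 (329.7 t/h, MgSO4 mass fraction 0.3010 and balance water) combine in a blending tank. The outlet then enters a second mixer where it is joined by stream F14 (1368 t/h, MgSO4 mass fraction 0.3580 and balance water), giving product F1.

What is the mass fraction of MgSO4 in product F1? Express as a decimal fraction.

Overall, product flow = 1945.6 t/h.
MgSO4 in = 247.9×0.580 + 329.7×0.301 + 1368×0.358 = 732.77 t/h.
MgSO4 fraction in F1 = 0.3766.

0.3766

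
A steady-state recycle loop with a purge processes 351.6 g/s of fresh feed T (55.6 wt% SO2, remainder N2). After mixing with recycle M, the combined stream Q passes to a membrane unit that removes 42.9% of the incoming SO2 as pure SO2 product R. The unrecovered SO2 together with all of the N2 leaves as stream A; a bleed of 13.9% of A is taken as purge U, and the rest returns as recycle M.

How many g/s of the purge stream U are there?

N2 enters only via T and leaves only via the purge: 351.6×0.444 = 0.139×(N2 in A), and the membrane unit passes all N2, so N2 in Q = N2 in A = 1123.1 g/s.
SO2 in Q: m_A = 351.6×0.556 + (1−0.139)·(1−0.429)·m_A, so m_A = 195.49/0.5084 = 384.54 g/s.
A = (1−0.429)×384.54 + 1123.1 = 1342.7 g/s.
Purge U = 0.139×1342.7 = 186.63 g/s.

186.6 g/s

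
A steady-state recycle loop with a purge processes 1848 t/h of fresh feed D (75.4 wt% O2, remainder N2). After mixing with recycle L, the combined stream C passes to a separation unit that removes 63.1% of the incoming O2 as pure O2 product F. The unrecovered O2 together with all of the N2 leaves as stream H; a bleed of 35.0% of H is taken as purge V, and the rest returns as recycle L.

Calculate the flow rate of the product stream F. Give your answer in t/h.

1157 t/h

O2 in C: m_A = 1848×0.754 + (1−0.350)·(1−0.631)·m_A, so m_A = 1393.4/0.7601 = 1833 t/h.
Product F = 0.631×1833 = 1156.7 t/h.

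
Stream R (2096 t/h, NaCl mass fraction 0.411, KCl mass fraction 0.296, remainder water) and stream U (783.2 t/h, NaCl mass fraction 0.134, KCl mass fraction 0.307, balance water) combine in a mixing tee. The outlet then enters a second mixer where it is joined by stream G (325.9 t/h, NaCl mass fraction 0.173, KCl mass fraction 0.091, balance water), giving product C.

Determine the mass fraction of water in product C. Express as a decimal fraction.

Overall, product flow = 3205.1 t/h.
water in = 2096×0.293 + 783.2×0.559 + 325.9×0.736 = 1291.8 t/h.
water fraction in C = 0.403.

0.403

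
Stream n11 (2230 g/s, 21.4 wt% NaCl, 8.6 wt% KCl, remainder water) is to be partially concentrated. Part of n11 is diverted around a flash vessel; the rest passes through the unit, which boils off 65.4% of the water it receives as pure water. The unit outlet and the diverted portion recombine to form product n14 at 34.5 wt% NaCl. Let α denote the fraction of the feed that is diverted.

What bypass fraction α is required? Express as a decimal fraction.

0.171

All 2230×0.214 = 477.22 g/s of NaCl reaches n14, so n14 = 477.22/0.345 = 1383.2 g/s and vapour = 846.75 g/s.
The evaporator receives (1−α)·2230 of feed at 0.700 water and removes 0.654 of that water:
0.654×0.700×(1−α)×2230 = 846.75
(1−α) = 846.75/1020.9 = 0.8294;  α = 0.1706.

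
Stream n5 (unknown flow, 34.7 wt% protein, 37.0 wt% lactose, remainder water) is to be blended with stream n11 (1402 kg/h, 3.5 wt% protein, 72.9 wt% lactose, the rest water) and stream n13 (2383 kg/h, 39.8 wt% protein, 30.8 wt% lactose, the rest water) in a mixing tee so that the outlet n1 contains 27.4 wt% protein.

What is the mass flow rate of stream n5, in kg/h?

Let n5 be the unknown flow. Total out = 3785 + n5.
protein balance: 997.5 + 0.347·n5 = 0.274·(3785 + n5)
(0.347 − 0.274)·n5 = 0.274×3785 − 997.5 = 39.586
n5 = 39.586 / 0.073 = 542.27 kg/h

542.3 kg/h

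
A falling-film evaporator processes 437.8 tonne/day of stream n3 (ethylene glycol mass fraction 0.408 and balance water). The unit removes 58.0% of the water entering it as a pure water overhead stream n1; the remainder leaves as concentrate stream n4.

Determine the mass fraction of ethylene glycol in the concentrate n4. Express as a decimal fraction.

ethylene glycol is not removed: 437.8×0.408 = 178.62 tonne/day of ethylene glycol enters n4.
water entering = 437.8×0.592 = 259.18 tonne/day; overhead removed = 0.580×259.18 = 150.32 tonne/day.
Concentrate = 437.8 − 150.32 = 287.48 tonne/day.
Mass fraction = 178.62/287.48 = 0.621.

0.621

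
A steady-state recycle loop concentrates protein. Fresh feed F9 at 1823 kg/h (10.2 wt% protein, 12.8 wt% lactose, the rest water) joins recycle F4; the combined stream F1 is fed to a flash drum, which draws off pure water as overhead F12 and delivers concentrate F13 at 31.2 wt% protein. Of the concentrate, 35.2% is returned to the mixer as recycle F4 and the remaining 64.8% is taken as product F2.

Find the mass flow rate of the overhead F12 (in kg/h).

1227 kg/h

Overall protein balance (none leaves overhead): protein in fresh feed = protein in product, i.e. 1823×0.102 = (1−0.352)·F13·0.312.
F13 = 185.95/(0.312×0.648) = 919.72 kg/h.
Recycle F4 = 0.352×919.72 = 323.74 kg/h.
Combined feed F1 = 1823 + 323.74 = 2146.7 kg/h.
Overhead F12 = F1 − F13 = 2146.7 − 919.72 = 1227 kg/h.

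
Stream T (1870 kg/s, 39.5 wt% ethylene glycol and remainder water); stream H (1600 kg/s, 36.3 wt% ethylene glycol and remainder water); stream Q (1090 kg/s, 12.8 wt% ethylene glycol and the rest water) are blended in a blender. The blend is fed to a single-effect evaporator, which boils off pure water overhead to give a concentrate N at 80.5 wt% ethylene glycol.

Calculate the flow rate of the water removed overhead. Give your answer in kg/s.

2748 kg/s

ethylene glycol entering = 1870×0.395 + 1600×0.363 + 1090×0.128 = 1459 kg/s.
All ethylene glycol reports to N, so N = 1459/0.805 = 1812.4 kg/s.
Total feed = 4560 kg/s; overhead = 4560 − 1812.4 = 2747.6 kg/s.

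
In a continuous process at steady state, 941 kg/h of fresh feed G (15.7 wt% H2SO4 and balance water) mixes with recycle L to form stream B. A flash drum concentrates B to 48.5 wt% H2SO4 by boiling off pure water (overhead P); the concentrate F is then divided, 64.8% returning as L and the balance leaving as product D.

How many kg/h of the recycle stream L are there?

560.8 kg/h

Overall H2SO4 balance (none leaves overhead): H2SO4 in fresh feed = H2SO4 in product, i.e. 941×0.157 = (1−0.648)·F·0.485.
F = 147.74/(0.485×0.352) = 865.38 kg/h.
Recycle L = 0.648×865.38 = 560.76 kg/h.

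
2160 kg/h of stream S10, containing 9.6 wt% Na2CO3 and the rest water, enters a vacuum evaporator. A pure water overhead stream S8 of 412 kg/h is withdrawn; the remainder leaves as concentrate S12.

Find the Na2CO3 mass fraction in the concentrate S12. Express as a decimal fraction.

Na2CO3 is not removed: 2160×0.096 = 207.36 kg/h of Na2CO3 enters S12.
Concentrate = 2160 − 412 = 1748 kg/h.
Mass fraction = 207.36/1748 = 0.1186.

0.1186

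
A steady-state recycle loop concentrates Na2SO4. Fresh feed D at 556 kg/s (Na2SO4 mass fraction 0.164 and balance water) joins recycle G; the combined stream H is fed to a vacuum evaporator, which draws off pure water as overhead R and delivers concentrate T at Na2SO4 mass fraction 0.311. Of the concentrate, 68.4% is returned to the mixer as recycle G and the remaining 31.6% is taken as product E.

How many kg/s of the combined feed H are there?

1191 kg/s

Overall Na2SO4 balance (none leaves overhead): Na2SO4 in fresh feed = Na2SO4 in product, i.e. 556×0.164 = (1−0.684)·T·0.311.
T = 91.184/(0.311×0.316) = 927.84 kg/s.
Recycle G = 0.684×927.84 = 634.64 kg/s.
Combined feed H = 556 + 634.64 = 1190.6 kg/s.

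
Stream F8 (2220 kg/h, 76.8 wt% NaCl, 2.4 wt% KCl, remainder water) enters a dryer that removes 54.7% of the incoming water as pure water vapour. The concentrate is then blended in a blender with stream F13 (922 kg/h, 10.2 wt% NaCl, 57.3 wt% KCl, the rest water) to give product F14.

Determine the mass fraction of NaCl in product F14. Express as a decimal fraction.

Vapour removed = 0.547×0.208×2220 = 252.58 kg/h; concentrate = 1967.4 kg/h.
NaCl reaching the mixer = 1705 (from concentrate) + 922×0.102 = 1799 kg/h.
Product flow = 1967.4 + 922 = 2889.4 kg/h; NaCl fraction = 0.623.

0.623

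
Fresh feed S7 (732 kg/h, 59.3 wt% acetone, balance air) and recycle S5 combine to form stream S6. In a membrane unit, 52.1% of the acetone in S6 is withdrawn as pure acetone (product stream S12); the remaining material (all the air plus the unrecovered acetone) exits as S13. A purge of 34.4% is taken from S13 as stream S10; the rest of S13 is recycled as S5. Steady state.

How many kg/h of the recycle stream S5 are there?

air enters only via S7 and leaves only via the purge: 732×0.407 = 0.344×(air in S13), and the membrane unit passes all air, so air in S6 = air in S13 = 866.06 kg/h.
acetone in S6: m_A = 732×0.593 + (1−0.344)·(1−0.521)·m_A, so m_A = 434.08/0.6858 = 632.97 kg/h.
S13 = (1−0.521)×632.97 + 866.06 = 1169.3 kg/h.
Recycle S5 = (1−0.344)×1169.3 = 767.03 kg/h.

767 kg/h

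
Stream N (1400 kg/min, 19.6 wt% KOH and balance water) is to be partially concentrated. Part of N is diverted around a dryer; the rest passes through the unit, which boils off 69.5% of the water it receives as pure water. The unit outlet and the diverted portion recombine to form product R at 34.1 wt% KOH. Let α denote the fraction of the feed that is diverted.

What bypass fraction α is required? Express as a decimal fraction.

All 1400×0.196 = 274.4 kg/min of KOH reaches R, so R = 274.4/0.341 = 804.69 kg/min and vapour = 595.31 kg/min.
The evaporator receives (1−α)·1400 of feed at 0.804 water and removes 0.695 of that water:
0.695×0.804×(1−α)×1400 = 595.31
(1−α) = 595.31/782.29 = 0.7610;  α = 0.2390.

0.239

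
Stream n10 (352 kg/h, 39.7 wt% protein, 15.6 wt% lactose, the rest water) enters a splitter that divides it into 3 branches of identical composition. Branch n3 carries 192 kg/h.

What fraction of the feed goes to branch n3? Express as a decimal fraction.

Fraction to n3 = 192/352 = 0.5455.

0.545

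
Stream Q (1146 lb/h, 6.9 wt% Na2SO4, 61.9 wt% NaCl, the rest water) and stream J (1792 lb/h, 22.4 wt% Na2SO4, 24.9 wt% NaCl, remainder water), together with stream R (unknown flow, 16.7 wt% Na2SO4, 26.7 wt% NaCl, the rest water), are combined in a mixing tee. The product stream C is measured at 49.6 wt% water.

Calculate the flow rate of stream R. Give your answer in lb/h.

Let R be the unknown flow. Total out = 2938 + R.
water balance: 1301.9 + 0.566·R = 0.496·(2938 + R)
(0.566 − 0.496)·R = 0.496×2938 − 1301.9 = 155.31
R = 155.31 / 0.070 = 2218.7 lb/h

2219 lb/h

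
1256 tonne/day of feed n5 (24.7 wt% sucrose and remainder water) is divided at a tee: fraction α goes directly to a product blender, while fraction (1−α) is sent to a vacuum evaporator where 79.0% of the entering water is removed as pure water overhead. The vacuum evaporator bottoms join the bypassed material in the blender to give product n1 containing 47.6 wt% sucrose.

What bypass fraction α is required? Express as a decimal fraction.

All 1256×0.247 = 310.23 tonne/day of sucrose reaches n1, so n1 = 310.23/0.476 = 651.75 tonne/day and vapour = 604.25 tonne/day.
The evaporator receives (1−α)·1256 of feed at 0.753 water and removes 0.790 of that water:
0.790×0.753×(1−α)×1256 = 604.25
(1−α) = 604.25/747.16 = 0.8087;  α = 0.1913.

0.191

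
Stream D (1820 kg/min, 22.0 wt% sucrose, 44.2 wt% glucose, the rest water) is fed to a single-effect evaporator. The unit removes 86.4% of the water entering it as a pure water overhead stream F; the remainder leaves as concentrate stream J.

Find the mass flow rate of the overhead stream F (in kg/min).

water entering = 1820×0.338 = 615.16 kg/min; overhead removed = 0.864×615.16 = 531.5 kg/min.

531.5 kg/min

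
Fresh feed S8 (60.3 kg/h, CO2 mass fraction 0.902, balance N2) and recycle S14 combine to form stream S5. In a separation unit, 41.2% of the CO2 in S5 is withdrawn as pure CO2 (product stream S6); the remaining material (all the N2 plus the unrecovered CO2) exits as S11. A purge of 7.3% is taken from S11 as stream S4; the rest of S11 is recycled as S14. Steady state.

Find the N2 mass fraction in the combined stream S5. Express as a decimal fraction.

0.404

N2 enters only via S8 and leaves only via the purge: 60.3×0.098 = 0.073×(N2 in S11), and the separation unit passes all N2, so N2 in S5 = N2 in S11 = 80.951 kg/h.
CO2 in S5: m_A = 60.3×0.902 + (1−0.073)·(1−0.412)·m_A, so m_A = 54.391/0.4549 = 119.56 kg/h.
S5 = 119.56 + 80.951 = 200.51 kg/h.
N2 fraction in S5 = 80.951/200.51 = 0.404.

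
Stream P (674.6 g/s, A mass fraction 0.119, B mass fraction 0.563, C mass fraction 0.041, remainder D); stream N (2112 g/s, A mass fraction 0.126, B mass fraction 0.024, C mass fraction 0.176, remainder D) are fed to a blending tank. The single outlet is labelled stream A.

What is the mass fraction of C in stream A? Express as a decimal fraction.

0.143

Total flow out = 674.6 + 2112 = 2786.6 g/s.
C in = 674.6×0.041 + 2112×0.176 = 399.37 g/s.
C mass fraction in A = 399.37/2786.6 = 0.143.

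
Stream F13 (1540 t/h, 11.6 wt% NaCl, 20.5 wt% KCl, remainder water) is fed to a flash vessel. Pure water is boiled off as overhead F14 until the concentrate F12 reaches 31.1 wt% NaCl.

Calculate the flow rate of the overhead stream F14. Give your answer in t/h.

965.6 t/h

NaCl is conserved: 1540×0.116 = 178.64 t/h all reports to the concentrate.
Concentrate = 178.64/(target fraction) = 574.41 t/h.
Overhead = 1540 − 574.41 = 965.59 t/h.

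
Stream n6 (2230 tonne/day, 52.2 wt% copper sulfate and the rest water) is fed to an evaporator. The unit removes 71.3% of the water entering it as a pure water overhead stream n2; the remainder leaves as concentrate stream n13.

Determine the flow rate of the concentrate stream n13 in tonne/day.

water entering = 2230×0.478 = 1065.9 tonne/day; overhead removed = 0.713×1065.9 = 760.02 tonne/day.
Concentrate = 2230 − 760.02 = 1470 tonne/day.

1470 tonne/day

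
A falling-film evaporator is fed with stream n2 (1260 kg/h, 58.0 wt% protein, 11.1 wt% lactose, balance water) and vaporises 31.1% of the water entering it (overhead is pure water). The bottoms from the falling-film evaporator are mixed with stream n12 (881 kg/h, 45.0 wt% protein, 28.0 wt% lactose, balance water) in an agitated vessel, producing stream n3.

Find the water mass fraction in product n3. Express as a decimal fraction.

0.2506

Vapour removed = 0.311×0.309×1260 = 121.08 kg/h; concentrate = 1138.9 kg/h.
water reaching the mixer = 268.26 (from concentrate) + 881×0.270 = 506.13 kg/h.
Product flow = 1138.9 + 881 = 2019.9 kg/h; water fraction = 0.2506.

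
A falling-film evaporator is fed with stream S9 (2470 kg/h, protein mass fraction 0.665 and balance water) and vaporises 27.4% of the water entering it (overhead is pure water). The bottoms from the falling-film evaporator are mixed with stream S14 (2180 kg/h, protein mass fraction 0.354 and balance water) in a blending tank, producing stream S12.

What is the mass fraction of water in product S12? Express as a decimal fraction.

Vapour removed = 0.274×0.335×2470 = 226.72 kg/h; concentrate = 2243.3 kg/h.
water reaching the mixer = 600.73 (from concentrate) + 2180×0.646 = 2009 kg/h.
Product flow = 2243.3 + 2180 = 4423.3 kg/h; water fraction = 0.454.

0.454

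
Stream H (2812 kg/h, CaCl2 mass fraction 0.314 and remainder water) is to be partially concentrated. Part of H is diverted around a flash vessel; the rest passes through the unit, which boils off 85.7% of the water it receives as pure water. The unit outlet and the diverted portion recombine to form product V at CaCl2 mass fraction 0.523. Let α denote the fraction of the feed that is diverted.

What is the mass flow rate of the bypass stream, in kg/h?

900.6 kg/h

All 2812×0.314 = 882.97 kg/h of CaCl2 reaches V, so V = 882.97/0.523 = 1688.3 kg/h and vapour = 1123.7 kg/h.
The evaporator receives (1−α)·2812 of feed at 0.686 water and removes 0.857 of that water:
0.857×0.686×(1−α)×2812 = 1123.7
(1−α) = 1123.7/1653.2 = 0.6797;  α = 0.3203.
Bypass flow = 0.3203×2812 = 900.59 kg/h.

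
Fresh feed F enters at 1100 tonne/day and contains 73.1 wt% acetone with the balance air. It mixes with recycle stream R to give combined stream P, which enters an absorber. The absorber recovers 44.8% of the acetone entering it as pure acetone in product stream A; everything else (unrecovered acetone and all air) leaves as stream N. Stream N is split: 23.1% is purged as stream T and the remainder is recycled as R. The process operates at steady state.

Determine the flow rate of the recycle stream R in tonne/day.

air enters only via F and leaves only via the purge: 1100×0.269 = 0.231×(air in N), and the absorber passes all air, so air in P = air in N = 1281 tonne/day.
acetone in P: m_A = 1100×0.731 + (1−0.231)·(1−0.448)·m_A, so m_A = 804.1/0.5755 = 1397.2 tonne/day.
N = (1−0.448)×1397.2 + 1281 = 2052.2 tonne/day.
Recycle R = (1−0.231)×2052.2 = 1578.1 tonne/day.

1578 tonne/day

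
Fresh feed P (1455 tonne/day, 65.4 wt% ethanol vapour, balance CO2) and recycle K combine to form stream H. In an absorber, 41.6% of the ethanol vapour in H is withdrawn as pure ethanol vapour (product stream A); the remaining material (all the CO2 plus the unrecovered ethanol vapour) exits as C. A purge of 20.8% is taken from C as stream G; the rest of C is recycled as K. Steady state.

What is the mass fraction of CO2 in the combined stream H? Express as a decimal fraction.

CO2 enters only via P and leaves only via the purge: 1455×0.346 = 0.208×(CO2 in C), and the absorber passes all CO2, so CO2 in H = CO2 in C = 2420.3 tonne/day.
ethanol vapour in H: m_A = 1455×0.654 + (1−0.208)·(1−0.416)·m_A, so m_A = 951.57/0.5375 = 1770.5 tonne/day.
H = 1770.5 + 2420.3 = 4190.8 tonne/day.
CO2 fraction in H = 2420.3/4190.8 = 0.578.

0.578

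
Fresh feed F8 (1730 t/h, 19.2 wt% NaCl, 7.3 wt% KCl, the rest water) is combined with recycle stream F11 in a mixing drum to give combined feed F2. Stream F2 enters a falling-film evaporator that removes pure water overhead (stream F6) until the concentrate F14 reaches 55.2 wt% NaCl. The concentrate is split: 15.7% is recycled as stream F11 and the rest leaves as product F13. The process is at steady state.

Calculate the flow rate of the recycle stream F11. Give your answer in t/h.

112.1 t/h

Overall NaCl balance (none leaves overhead): NaCl in fresh feed = NaCl in product, i.e. 1730×0.192 = (1−0.157)·F14·0.552.
F14 = 332.16/(0.552×0.843) = 713.81 t/h.
Recycle F11 = 0.157×713.81 = 112.07 t/h.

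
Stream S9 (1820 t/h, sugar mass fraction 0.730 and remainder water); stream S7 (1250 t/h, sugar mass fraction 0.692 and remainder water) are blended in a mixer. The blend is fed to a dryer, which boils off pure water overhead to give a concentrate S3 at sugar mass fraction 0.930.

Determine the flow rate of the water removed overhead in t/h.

sugar entering = 1820×0.730 + 1250×0.692 = 2193.6 t/h.
All sugar reports to S3, so S3 = 2193.6/0.930 = 2358.7 t/h.
Total feed = 3070 t/h; overhead = 3070 − 2358.7 = 711.29 t/h.

711.3 t/h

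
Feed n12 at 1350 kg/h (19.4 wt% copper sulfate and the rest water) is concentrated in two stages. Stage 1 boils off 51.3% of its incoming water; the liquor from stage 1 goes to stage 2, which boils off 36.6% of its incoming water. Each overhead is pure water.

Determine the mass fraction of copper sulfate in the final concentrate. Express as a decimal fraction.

0.438

water in feed = 1350×0.806 = 1088.1 kg/h.
After stage 1: water left = (1−0.513)×1088.1 = 529.9; stream total = 791.8 kg/h.
After stage 2: water left = (1−0.366)×529.9 = 335.96; final concentrate = 597.86 kg/h.
copper sulfate fraction = 261.9/597.86 = 0.438.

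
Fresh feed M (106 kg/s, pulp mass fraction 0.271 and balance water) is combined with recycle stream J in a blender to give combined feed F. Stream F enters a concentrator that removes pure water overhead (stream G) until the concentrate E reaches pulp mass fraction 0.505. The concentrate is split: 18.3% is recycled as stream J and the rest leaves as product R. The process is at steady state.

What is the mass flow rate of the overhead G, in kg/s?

49.12 kg/s

Overall pulp balance (none leaves overhead): pulp in fresh feed = pulp in product, i.e. 106×0.271 = (1−0.183)·E·0.505.
E = 28.726/(0.505×0.817) = 69.624 kg/s.
Recycle J = 0.183×69.624 = 12.741 kg/s.
Combined feed F = 106 + 12.741 = 118.74 kg/s.
Overhead G = F − E = 118.74 − 69.624 = 49.117 kg/s.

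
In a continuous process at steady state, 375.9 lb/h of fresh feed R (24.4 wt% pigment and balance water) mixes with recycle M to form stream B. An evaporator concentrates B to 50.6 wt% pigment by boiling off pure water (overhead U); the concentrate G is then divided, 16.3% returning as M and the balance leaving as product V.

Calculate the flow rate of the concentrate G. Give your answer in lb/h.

Overall pigment balance (none leaves overhead): pigment in fresh feed = pigment in product, i.e. 375.9×0.244 = (1−0.163)·G·0.506.
G = 91.72/(0.506×0.837) = 216.56 lb/h.

216.6 lb/h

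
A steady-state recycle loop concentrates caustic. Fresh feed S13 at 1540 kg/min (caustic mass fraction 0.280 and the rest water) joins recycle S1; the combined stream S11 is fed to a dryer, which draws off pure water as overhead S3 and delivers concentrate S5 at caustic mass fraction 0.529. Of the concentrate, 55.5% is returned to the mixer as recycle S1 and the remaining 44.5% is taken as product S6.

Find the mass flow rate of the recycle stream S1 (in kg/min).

1017 kg/min

Overall caustic balance (none leaves overhead): caustic in fresh feed = caustic in product, i.e. 1540×0.280 = (1−0.555)·S5·0.529.
S5 = 431.2/(0.529×0.445) = 1831.7 kg/min.
Recycle S1 = 0.555×1831.7 = 1016.6 kg/min.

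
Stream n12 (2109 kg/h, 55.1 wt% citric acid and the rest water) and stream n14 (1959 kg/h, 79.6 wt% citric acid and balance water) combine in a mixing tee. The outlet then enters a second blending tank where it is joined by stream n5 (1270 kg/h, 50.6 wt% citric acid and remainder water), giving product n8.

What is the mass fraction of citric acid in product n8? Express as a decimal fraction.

0.6302

Overall, product flow = 5338 kg/h.
citric acid in = 2109×0.551 + 1959×0.796 + 1270×0.506 = 3364 kg/h.
citric acid fraction in n8 = 0.6302.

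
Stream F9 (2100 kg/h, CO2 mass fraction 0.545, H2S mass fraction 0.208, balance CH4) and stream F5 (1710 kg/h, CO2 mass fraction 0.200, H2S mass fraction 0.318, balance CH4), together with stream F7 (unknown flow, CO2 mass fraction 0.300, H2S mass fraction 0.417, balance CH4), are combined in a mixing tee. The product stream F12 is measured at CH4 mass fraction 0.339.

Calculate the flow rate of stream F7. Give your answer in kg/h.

Let F7 be the unknown flow. Total out = 3810 + F7.
CH4 balance: 1342.9 + 0.283·F7 = 0.339·(3810 + F7)
(0.283 − 0.339)·F7 = 0.339×3810 − 1342.9 = -51.33
F7 = -51.33 / -0.056 = 916.61 kg/h

916.6 kg/h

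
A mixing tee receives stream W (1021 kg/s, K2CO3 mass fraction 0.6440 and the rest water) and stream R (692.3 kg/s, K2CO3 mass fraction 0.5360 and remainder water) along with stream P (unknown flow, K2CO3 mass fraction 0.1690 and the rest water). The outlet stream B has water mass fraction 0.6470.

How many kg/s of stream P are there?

Let P be the unknown flow. Total out = 1713.3 + P.
water balance: 684.7 + 0.831·P = 0.647·(1713.3 + P)
(0.831 − 0.647)·P = 0.647×1713.3 − 684.7 = 423.8
P = 423.8 / 0.184 = 2303.3 kg/s

2303 kg/s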